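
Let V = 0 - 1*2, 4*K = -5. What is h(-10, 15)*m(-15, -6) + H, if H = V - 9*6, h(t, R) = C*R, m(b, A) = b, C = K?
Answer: 901/4 ≈ 225.25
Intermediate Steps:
K = -5/4 (K = (¼)*(-5) = -5/4 ≈ -1.2500)
C = -5/4 ≈ -1.2500
V = -2 (V = 0 - 2 = -2)
h(t, R) = -5*R/4
H = -56 (H = -2 - 9*6 = -2 - 54 = -56)
h(-10, 15)*m(-15, -6) + H = -5/4*15*(-15) - 56 = -75/4*(-15) - 56 = 1125/4 - 56 = 901/4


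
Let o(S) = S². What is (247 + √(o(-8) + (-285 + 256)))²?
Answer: (247 + √35)² ≈ 63967.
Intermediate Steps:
(247 + √(o(-8) + (-285 + 256)))² = (247 + √((-8)² + (-285 + 256)))² = (247 + √(64 - 29))² = (247 + √35)²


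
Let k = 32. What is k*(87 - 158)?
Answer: -2272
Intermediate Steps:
k*(87 - 158) = 32*(87 - 158) = 32*(-71) = -2272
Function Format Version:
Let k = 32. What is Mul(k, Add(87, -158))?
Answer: -2272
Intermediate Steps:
Mul(k, Add(87, -158)) = Mul(32, Add(87, -158)) = Mul(32, -71) = -2272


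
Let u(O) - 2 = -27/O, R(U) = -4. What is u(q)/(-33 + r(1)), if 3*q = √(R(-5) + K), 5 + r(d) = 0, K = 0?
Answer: -1/19 - 81*I/76 ≈ -0.052632 - 1.0658*I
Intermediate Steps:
r(d) = -5 (r(d) = -5 + 0 = -5)
q = 2*I/3 (q = √(-4 + 0)/3 = √(-4)/3 = (2*I)/3 = 2*I/3 ≈ 0.66667*I)
u(O) = 2 - 27/O
u(q)/(-33 + r(1)) = (2 - 27*(-3*I/2))/(-33 - 5) = (2 - (-81)*I/2)/(-38) = -(2 + 81*I/2)/38 = -1/19 - 81*I/76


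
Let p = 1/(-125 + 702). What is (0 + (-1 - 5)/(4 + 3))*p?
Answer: -6/4039 ≈ -0.0014855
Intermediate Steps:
p = 1/577 ≈ 0.0017331
(0 + (-1 - 5)/(4 + 3))*p = (0 + (-1 - 5)/(4 + 3))*(1/577) = (0 - 6/7)*(1/577) = -6/7*1/577 = -6/4039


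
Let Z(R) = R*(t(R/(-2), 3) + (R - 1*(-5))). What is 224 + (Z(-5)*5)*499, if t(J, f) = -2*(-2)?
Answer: -49676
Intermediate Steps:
t(J, f) = 4
Z(R) = R*(9 + R) (Z(R) = R*(4 + (R - 1*(-5))) = R*(4 + (R + 5)) = R*(4 + (5 + R)) = R*(9 + R))
224 + (Z(-5)*5)*499 = 224 + (-5*(9 - 5)*5)*499 = 224 + (-5*4*5)*499 = 224 - 20*5*499 = 224 - 100*499 = 224 - 49900 = -49676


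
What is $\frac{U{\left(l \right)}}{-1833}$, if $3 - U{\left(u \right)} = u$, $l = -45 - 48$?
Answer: $- \frac{32}{611} \approx -0.052373$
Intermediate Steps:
$l = -93$
$U{\left(u \right)} = 3 - u$
$\frac{U{\left(l \right)}}{-1833} = \frac{3 - -93}{-1833} = \left(3 + 93\right) \left(- \frac{1}{1833}\right) = 96 \left(- \frac{1}{1833}\right) = - \frac{32}{611}$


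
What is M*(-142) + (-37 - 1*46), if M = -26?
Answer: 3609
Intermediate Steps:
M*(-142) + (-37 - 1*46) = -26*(-142) + (-37 - 1*46) = 3692 + (-37 - 46) = 3692 - 83 = 3609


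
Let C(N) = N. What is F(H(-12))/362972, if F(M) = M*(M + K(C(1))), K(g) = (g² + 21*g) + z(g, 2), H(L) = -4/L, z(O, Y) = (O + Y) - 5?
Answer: 61/3266748 ≈ 1.8673e-5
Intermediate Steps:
z(O, Y) = -5 + O + Y
K(g) = -3 + g² + 22*g (K(g) = (g² + 21*g) + (-5 + g + 2) = (g² + 21*g) + (-3 + g) = -3 + g² + 22*g)
F(M) = M*(20 + M) (F(M) = M*(M + (-3 + 1² + 22*1)) = M*(M + (-3 + 1 + 22)) = M*(M + 20) = M*(20 + M))
F(H(-12))/362972 = ((-4/(-12))*(20 - 4/(-12)))/362972 = ((-4*(-1/12))*(20 - 4*(-1/12)))*(1/362972) = ((20 + ⅓)/3)*(1/362972) = ((⅓)*(61/3))*(1/362972) = (61/9)*(1/362972) = 61/3266748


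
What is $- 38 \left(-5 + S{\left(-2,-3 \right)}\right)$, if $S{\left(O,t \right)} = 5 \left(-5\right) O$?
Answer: $-1710$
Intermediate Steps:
$S{\left(O,t \right)} = - 25 O$
$- 38 \left(-5 + S{\left(-2,-3 \right)}\right) = - 38 \left(-5 - -50\right) = - 38 \left(-5 + 50\right) = \left(-38\right) 45 = -1710$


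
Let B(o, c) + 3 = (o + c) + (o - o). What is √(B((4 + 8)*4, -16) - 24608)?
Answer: 3*I*√2731 ≈ 156.78*I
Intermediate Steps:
B(o, c) = -3 + c + o (B(o, c) = -3 + ((o + c) + (o - o)) = -3 + ((c + o) + 0) = -3 + (c + o) = -3 + c + o)
√(B((4 + 8)*4, -16) - 24608) = √((-3 - 16 + (4 + 8)*4) - 24608) = √((-3 - 16 + 12*4) - 24608) = √((-3 - 16 + 48) - 24608) = √(29 - 24608) = √(-24579) = 3*I*√2731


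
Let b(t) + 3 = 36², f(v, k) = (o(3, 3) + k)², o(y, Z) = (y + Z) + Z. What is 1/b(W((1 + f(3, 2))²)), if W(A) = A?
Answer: 1/1293 ≈ 0.00077340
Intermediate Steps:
o(y, Z) = y + 2*Z (o(y, Z) = (Z + y) + Z = y + 2*Z)
f(v, k) = (9 + k)² (f(v, k) = ((3 + 2*3) + k)² = ((3 + 6) + k)² = (9 + k)²)
b(t) = 1293 (b(t) = -3 + 36² = -3 + 1296 = 1293)
1/b(W((1 + f(3, 2))²)) = 1/1293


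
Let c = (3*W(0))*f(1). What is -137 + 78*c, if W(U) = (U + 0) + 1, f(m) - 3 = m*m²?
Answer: 799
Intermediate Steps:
f(m) = 3 + m³ (f(m) = 3 + m*m² = 3 + m³)
W(U) = 1 + U (W(U) = U + 1 = 1 + U)
c = 12 (c = (3*(1 + 0))*(3 + 1³) = (3*1)*(3 + 1) = 3*4 = 12)
-137 + 78*c = -137 + 78*12 = -137 + 936 = 799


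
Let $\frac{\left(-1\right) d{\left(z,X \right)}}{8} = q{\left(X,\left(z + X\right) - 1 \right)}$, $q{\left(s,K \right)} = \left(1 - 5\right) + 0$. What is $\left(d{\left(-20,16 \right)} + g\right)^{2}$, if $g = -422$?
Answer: $152100$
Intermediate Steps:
$q{\left(s,K \right)} = -4$ ($q{\left(s,K \right)} = -4 + 0 = -4$)
$d{\left(z,X \right)} = 32$ ($d{\left(z,X \right)} = \left(-8\right) \left(-4\right) = 32$)
$\left(d{\left(-20,16 \right)} + g\right)^{2} = \left(32 - 422\right)^{2} = \left(-390\right)^{2} = 152100$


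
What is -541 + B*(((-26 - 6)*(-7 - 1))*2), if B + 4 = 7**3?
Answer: 173027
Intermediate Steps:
B = 339 (B = -4 + 7**3 = -4 + 343 = 339)
-541 + B*(((-26 - 6)*(-7 - 1))*2) = -541 + 339*(((-26 - 6)*(-7 - 1))*2) = -541 + 339*(-32*(-8)*2) = -541 + 339*(256*2) = -541 + 339*512 = -541 + 173568 = 173027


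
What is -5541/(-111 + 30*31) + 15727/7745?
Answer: -10011544/2114385 ≈ -4.7350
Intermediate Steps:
-5541/(-111 + 30*31) + 15727/7745 = -5541/(-111 + 930) + 15727*(1/7745) = -5541/819 + 15727/7745 = -5541*1/819 + 15727/7745 = -1847/273 + 15727/7745 = -10011544/2114385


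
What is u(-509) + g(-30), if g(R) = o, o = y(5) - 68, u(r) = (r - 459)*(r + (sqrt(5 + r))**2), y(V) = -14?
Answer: 980502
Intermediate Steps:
u(r) = (-459 + r)*(5 + 2*r) (u(r) = (-459 + r)*(r + (5 + r)) = (-459 + r)*(5 + 2*r))
o = -82 (o = -14 - 68 = -82)
g(R) = -82
u(-509) + g(-30) = (-2295 - 913*(-509) + 2*(-509)**2) - 82 = (-2295 + 464717 + 2*259081) - 82 = (-2295 + 464717 + 518162) - 82 = 980584 - 82 = 980502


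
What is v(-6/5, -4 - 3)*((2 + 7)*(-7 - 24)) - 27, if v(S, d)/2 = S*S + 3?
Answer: -62613/25 ≈ -2504.5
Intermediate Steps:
v(S, d) = 6 + 2*S² (v(S, d) = 2*(S*S + 3) = 2*(S² + 3) = 2*(3 + S²) = 6 + 2*S²)
v(-6/5, -4 - 3)*((2 + 7)*(-7 - 24)) - 27 = (6 + 2*(-6/5)²)*((2 + 7)*(-7 - 24)) - 27 = (6 + 2*(-6*⅕)²)*(9*(-31)) - 27 = (6 + 2*(-6/5)²)*(-279) - 27 = (6 + 2*(36/25))*(-279) - 27 = (6 + 72/25)*(-279) - 27 = (222/25)*(-279) - 27 = -61938/25 - 27 = -62613/25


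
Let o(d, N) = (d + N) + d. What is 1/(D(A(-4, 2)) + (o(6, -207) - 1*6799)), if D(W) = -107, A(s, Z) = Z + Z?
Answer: -1/7101 ≈ -0.00014083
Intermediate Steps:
o(d, N) = N + 2*d (o(d, N) = (N + d) + d = N + 2*d)
A(s, Z) = 2*Z
1/(D(A(-4, 2)) + (o(6, -207) - 1*6799)) = 1/(-107 + ((-207 + 2*6) - 1*6799)) = 1/(-107 + ((-207 + 12) - 6799)) = 1/(-107 + (-195 - 6799)) = 1/(-107 - 6994) = 1/(-7101) = -1/7101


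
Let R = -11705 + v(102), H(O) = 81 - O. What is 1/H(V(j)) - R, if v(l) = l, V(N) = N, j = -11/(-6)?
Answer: 5511431/475 ≈ 11603.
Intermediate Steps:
j = 11/6 (j = -11*(-1/6) = 11/6 ≈ 1.8333)
R = -11603 (R = -11705 + 102 = -11603)
1/H(V(j)) - R = 1/(81 - 1*11/6) - 1*(-11603) = 1/(81 - 11/6) + 11603 = 1/(475/6) + 11603 = 6/475 + 11603 = 5511431/475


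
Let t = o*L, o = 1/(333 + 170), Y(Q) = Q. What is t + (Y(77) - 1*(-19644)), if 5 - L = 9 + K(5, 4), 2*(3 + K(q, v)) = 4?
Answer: 9919660/503 ≈ 19721.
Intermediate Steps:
K(q, v) = -1 (K(q, v) = -3 + (1/2)*4 = -3 + 2 = -1)
o = 1/503 ≈ 0.0019881
L = -3 (L = 5 - (9 - 1) = 5 - 1*8 = 5 - 8 = -3)
t = -3/503 (t = (1/503)*(-3) = -3/503 ≈ -0.0059642)
t + (Y(77) - 1*(-19644)) = -3/503 + (77 - 1*(-19644)) = -3/503 + (77 + 19644) = -3/503 + 19721 = 9919660/503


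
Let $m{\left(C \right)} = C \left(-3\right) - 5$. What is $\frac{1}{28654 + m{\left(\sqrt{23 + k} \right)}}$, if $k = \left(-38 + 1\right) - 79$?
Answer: $\frac{28649}{820766038} + \frac{3 i \sqrt{93}}{820766038} \approx 3.4905 \cdot 10^{-5} + 3.5249 \cdot 10^{-8} i$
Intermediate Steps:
$k = -116$ ($k = -37 - 79 = -116$)
$m{\left(C \right)} = -5 - 3 C$ ($m{\left(C \right)} = - 3 C - 5 = -5 - 3 C$)
$\frac{1}{28654 + m{\left(\sqrt{23 + k} \right)}} = \frac{1}{28654 - \left(5 + 3 \sqrt{23 - 116}\right)} = \frac{1}{28654 - \left(5 + 3 \sqrt{-93}\right)} = \frac{1}{28654 - \left(5 + 3 i \sqrt{93}\right)} = \frac{1}{28649 - 3 i \sqrt{93}}$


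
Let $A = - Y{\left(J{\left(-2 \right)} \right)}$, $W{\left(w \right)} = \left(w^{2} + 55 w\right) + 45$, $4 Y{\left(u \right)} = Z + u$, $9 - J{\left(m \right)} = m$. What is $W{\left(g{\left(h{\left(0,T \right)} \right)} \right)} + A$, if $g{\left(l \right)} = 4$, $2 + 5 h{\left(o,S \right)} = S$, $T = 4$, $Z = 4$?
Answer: $\frac{1109}{4} \approx 277.25$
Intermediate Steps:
$h{\left(o,S \right)} = - \frac{2}{5} + \frac{S}{5}$
$J{\left(m \right)} = 9 - m$
$Y{\left(u \right)} = 1 + \frac{u}{4}$ ($Y{\left(u \right)} = \frac{4 + u}{4} = 1 + \frac{u}{4}$)
$W{\left(w \right)} = 45 + w^{2} + 55 w$
$A = - \frac{15}{4}$ ($A = - (1 + \frac{9 - -2}{4}) = - (1 + \frac{9 + 2}{4}) = - (1 + \frac{1}{4} \cdot 11) = - (1 + \frac{11}{4}) = \left(-1\right) \frac{15}{4} = - \frac{15}{4} \approx -3.75$)
$W{\left(g{\left(h{\left(0,T \right)} \right)} \right)} + A = \left(45 + 4^{2} + 55 \cdot 4\right) - \frac{15}{4} = \left(45 + 16 + 220\right) - \frac{15}{4} = 281 - \frac{15}{4} = \frac{1109}{4}$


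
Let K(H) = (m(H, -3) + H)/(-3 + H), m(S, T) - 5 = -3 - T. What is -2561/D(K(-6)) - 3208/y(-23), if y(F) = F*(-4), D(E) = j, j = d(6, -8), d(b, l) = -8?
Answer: 52487/184 ≈ 285.26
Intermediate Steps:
j = -8
m(S, T) = 2 - T (m(S, T) = 5 + (-3 - T) = 2 - T)
K(H) = (5 + H)/(-3 + H) (K(H) = ((2 - 1*(-3)) + H)/(-3 + H) = ((2 + 3) + H)/(-3 + H) = (5 + H)/(-3 + H))
D(E) = -8
y(F) = -4*F
-2561/D(K(-6)) - 3208/y(-23) = -2561/(-8) - 3208/((-4*(-23))) = -2561*(-⅛) - 3208/92 = 2561/8 - 3208*1/92 = 2561/8 - 802/23 = 52487/184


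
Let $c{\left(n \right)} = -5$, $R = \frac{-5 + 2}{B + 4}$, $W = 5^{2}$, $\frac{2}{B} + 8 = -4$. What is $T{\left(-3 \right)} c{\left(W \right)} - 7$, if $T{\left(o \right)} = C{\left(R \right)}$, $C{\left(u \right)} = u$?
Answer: $- \frac{71}{23} \approx -3.087$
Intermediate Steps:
$B = - \frac{1}{6}$ ($B = \frac{2}{-8 - 4} = \frac{2}{-12} = 2 \left(- \frac{1}{12}\right) = - \frac{1}{6} \approx -0.16667$)
$W = 25$
$R = - \frac{18}{23}$ ($R = \frac{-5 + 2}{- \frac{1}{6} + 4} = - \frac{3}{\frac{23}{6}} = \left(-3\right) \frac{6}{23} = - \frac{18}{23} \approx -0.78261$)
$T{\left(o \right)} = - \frac{18}{23}$
$T{\left(-3 \right)} c{\left(W \right)} - 7 = \left(- \frac{18}{23}\right) \left(-5\right) - 7 = \frac{90}{23} - 7 = - \frac{71}{23}$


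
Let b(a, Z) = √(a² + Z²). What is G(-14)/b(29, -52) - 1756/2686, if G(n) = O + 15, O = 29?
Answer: -878/1343 + 44*√3545/3545 ≈ 0.085240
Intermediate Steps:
G(n) = 44 (G(n) = 29 + 15 = 44)
b(a, Z) = √(Z² + a²)
G(-14)/b(29, -52) - 1756/2686 = 44/(√((-52)² + 29²)) - 1756/2686 = 44/(√(2704 + 841)) - 1756*1/2686 = 44/(√3545) - 878/1343 = 44*(√3545/3545) - 878/1343 = 44*√3545/3545 - 878/1343 = -878/1343 + 44*√3545/3545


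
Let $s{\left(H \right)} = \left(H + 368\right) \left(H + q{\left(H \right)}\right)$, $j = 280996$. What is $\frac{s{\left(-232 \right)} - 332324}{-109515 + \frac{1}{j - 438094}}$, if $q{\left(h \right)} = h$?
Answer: $\frac{62120947944}{17204587471} \approx 3.6107$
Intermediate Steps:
$s{\left(H \right)} = 2 H \left(368 + H\right)$ ($s{\left(H \right)} = \left(H + 368\right) \left(H + H\right) = \left(368 + H\right) 2 H = 2 H \left(368 + H\right)$)
$\frac{s{\left(-232 \right)} - 332324}{-109515 + \frac{1}{j - 438094}} = \frac{2 \left(-232\right) \left(368 - 232\right) - 332324}{-109515 + \frac{1}{280996 - 438094}} = \frac{2 \left(-232\right) 136 - 332324}{-109515 + \frac{1}{-157098}} = \frac{-63104 - 332324}{-109515 - \frac{1}{157098}} = - \frac{395428}{- \frac{17204587471}{157098}} = \left(-395428\right) \left(- \frac{157098}{17204587471}\right) = \frac{62120947944}{17204587471}$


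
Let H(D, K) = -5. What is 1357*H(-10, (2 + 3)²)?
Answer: -6785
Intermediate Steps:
1357*H(-10, (2 + 3)²) = 1357*(-5) = -6785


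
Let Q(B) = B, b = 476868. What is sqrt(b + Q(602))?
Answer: sqrt(477470) ≈ 690.99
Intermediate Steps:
sqrt(b + Q(602)) = sqrt(476868 + 602) = sqrt(477470)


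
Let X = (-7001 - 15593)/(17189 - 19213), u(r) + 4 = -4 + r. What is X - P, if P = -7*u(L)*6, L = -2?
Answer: -37613/92 ≈ -408.84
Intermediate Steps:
u(r) = -8 + r (u(r) = -4 + (-4 + r) = -8 + r)
P = 420 (P = -7*(-8 - 2)*6 = -7*(-10)*6 = 70*6 = 420)
X = 1027/92 (X = -22594/(-2024) = -22594*(-1/2024) = 1027/92 ≈ 11.163)
X - P = 1027/92 - 1*420 = 1027/92 - 420 = -37613/92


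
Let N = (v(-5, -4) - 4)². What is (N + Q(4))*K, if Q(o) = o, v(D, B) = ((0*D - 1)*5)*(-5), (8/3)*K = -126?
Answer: -84105/4 ≈ -21026.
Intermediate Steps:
K = -189/4 (K = (3/8)*(-126) = -189/4 ≈ -47.250)
v(D, B) = 25 (v(D, B) = ((0 - 1)*5)*(-5) = -1*5*(-5) = -5*(-5) = 25)
N = 441 (N = (25 - 4)² = 21² = 441)
(N + Q(4))*K = (441 + 4)*(-189/4) = 445*(-189/4) = -84105/4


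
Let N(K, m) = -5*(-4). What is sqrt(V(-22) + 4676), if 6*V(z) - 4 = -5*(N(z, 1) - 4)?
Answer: sqrt(41970)/3 ≈ 68.289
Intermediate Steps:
N(K, m) = 20
V(z) = -38/3 (V(z) = 2/3 + (-5*(20 - 4))/6 = 2/3 + (-5*16)/6 = 2/3 + (1/6)*(-80) = 2/3 - 40/3 = -38/3)
sqrt(V(-22) + 4676) = sqrt(-38/3 + 4676) = sqrt(13990/3) = sqrt(41970)/3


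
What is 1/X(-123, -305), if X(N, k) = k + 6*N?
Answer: -1/1043 ≈ -0.00095877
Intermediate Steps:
1/X(-123, -305) = 1/(-305 + 6*(-123)) = 1/(-305 - 738) = 1/(-1043) = -1/1043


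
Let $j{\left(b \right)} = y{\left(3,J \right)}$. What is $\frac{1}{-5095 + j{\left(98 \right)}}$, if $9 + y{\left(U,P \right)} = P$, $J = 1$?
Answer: $- \frac{1}{5103} \approx -0.00019596$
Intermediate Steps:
$y{\left(U,P \right)} = -9 + P$
$j{\left(b \right)} = -8$ ($j{\left(b \right)} = -9 + 1 = -8$)
$\frac{1}{-5095 + j{\left(98 \right)}} = \frac{1}{-5095 - 8} = \frac{1}{-5103} = - \frac{1}{5103}$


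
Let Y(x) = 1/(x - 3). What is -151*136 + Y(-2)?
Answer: -102681/5 ≈ -20536.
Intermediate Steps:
Y(x) = 1/(-3 + x)
-151*136 + Y(-2) = -151*136 + 1/(-3 - 2) = -20536 + 1/(-5) = -20536 - ⅕ = -102681/5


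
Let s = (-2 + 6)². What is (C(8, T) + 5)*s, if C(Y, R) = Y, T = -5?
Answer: 208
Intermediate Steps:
s = 16 (s = 4² = 16)
(C(8, T) + 5)*s = (8 + 5)*16 = 13*16 = 208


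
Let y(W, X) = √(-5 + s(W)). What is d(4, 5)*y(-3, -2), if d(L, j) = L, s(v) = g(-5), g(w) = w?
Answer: 4*I*√10 ≈ 12.649*I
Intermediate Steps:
s(v) = -5
y(W, X) = I*√10 (y(W, X) = √(-5 - 5) = √(-10) = I*√10)
d(4, 5)*y(-3, -2) = 4*(I*√10) = 4*I*√10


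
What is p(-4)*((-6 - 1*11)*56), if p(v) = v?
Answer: 3808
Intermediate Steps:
p(-4)*((-6 - 1*11)*56) = -4*(-6 - 1*11)*56 = -4*(-6 - 11)*56 = -(-68)*56 = -4*(-952) = 3808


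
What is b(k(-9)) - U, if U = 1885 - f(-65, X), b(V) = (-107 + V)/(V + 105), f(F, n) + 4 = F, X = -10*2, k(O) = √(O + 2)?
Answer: (-1953*√7 + 205277*I)/(√7 - 105*I) ≈ -1955.0 + 0.050843*I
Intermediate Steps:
k(O) = √(2 + O)
X = -20
f(F, n) = -4 + F
b(V) = (-107 + V)/(105 + V)
U = 1954 (U = 1885 - (-4 - 65) = 1885 - 1*(-69) = 1885 + 69 = 1954)
b(k(-9)) - U = (-107 + √(2 - 9))/(105 + √(2 - 9)) - 1*1954 = (-107 + √(-7))/(105 + √(-7)) - 1954 = (-107 + I*√7)/(105 + I*√7) - 1954 = -1954 + (-107 + I*√7)/(105 + I*√7)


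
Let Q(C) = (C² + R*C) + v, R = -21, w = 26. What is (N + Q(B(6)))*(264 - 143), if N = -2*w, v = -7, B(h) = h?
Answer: -18029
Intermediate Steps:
Q(C) = -7 + C² - 21*C (Q(C) = (C² - 21*C) - 7 = -7 + C² - 21*C)
N = -52 (N = -2*26 = -52)
(N + Q(B(6)))*(264 - 143) = (-52 + (-7 + 6² - 21*6))*(264 - 143) = (-52 + (-7 + 36 - 126))*121 = (-52 - 97)*121 = -149*121 = -18029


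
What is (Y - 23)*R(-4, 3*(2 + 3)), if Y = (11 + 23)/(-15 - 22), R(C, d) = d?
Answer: -13275/37 ≈ -358.78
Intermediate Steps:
Y = -34/37 (Y = 34/(-37) = 34*(-1/37) = -34/37 ≈ -0.91892)
(Y - 23)*R(-4, 3*(2 + 3)) = (-34/37 - 23)*(3*(2 + 3)) = -2655*5/37 = -885/37*15 = -13275/37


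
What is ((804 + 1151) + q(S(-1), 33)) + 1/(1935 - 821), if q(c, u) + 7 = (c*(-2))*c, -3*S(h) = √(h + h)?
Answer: 19535113/10026 ≈ 1948.4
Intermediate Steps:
S(h) = -√2*√h/3 (S(h) = -√(h + h)/3 = -√2*√h/3)
q(c, u) = -7 - 2*c² (q(c, u) = -7 + (c*(-2))*c = -7 + (-2*c)*c = -7 - 2*c²)
((804 + 1151) + q(S(-1), 33)) + 1/(1935 - 821) = ((804 + 1151) + (-7 - 2*(-√2*√(-1)/3)²)) + 1/(1935 - 821) = (1955 + (-7 - 2*(-√2*I/3)²)) + 1/1114 = (1955 + (-7 - 2*(-I*√2/3)²)) + 1/1114 = (1955 + (-7 - 2*(-2/9))) + 1/1114 = (1955 + (-7 + 4/9)) + 1/1114 = (1955 - 59/9) + 1/1114 = 17536/9 + 1/1114 = 19535113/10026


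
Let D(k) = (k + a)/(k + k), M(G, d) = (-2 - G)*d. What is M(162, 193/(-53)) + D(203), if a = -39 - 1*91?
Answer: 12854581/21518 ≈ 597.39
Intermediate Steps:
M(G, d) = d*(-2 - G)
a = -130 (a = -39 - 91 = -130)
D(k) = (-130 + k)/(2*k) (D(k) = (k - 130)/(k + k) = (-130 + k)/((2*k)) = (-130 + k)*(1/(2*k)) = (-130 + k)/(2*k))
M(162, 193/(-53)) + D(203) = -193/(-53)*(2 + 162) + (1/2)*(-130 + 203)/203 = -1*193*(-1/53)*164 + (1/2)*(1/203)*73 = -1*(-193/53)*164 + 73/406 = 31652/53 + 73/406 = 12854581/21518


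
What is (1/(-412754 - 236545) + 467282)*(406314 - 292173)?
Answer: 11543678011605899/216433 ≈ 5.3336e+10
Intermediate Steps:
(1/(-412754 - 236545) + 467282)*(406314 - 292173) = (1/(-649299) + 467282)*114141 = (-1/649299 + 467282)*114141 = (303405735317/649299)*114141 = 11543678011605899/216433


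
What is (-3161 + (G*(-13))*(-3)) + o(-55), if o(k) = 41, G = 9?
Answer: -2769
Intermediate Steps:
(-3161 + (G*(-13))*(-3)) + o(-55) = (-3161 + (9*(-13))*(-3)) + 41 = (-3161 - 117*(-3)) + 41 = (-3161 + 351) + 41 = -2810 + 41 = -2769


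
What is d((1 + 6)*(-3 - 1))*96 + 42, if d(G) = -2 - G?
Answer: 2538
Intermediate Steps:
d((1 + 6)*(-3 - 1))*96 + 42 = (-2 - (1 + 6)*(-3 - 1))*96 + 42 = (-2 - 7*(-4))*96 + 42 = (-2 - 1*(-28))*96 + 42 = (-2 + 28)*96 + 42 = 26*96 + 42 = 2496 + 42 = 2538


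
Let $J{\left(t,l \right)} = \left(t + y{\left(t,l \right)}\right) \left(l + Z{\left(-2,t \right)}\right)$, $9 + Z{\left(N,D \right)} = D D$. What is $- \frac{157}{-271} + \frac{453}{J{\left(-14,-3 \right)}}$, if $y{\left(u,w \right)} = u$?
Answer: $\frac{686101}{1396192} \approx 0.49141$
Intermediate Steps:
$Z{\left(N,D \right)} = -9 + D^{2}$ ($Z{\left(N,D \right)} = -9 + D D = -9 + D^{2}$)
$J{\left(t,l \right)} = 2 t \left(-9 + l + t^{2}\right)$ ($J{\left(t,l \right)} = \left(t + t\right) \left(l + \left(-9 + t^{2}\right)\right) = 2 t \left(-9 + l + t^{2}\right)$)
$- \frac{157}{-271} + \frac{453}{J{\left(-14,-3 \right)}} = - \frac{157}{-271} + \frac{453}{2 \left(-14\right) \left(-9 - 3 + \left(-14\right)^{2}\right)} = \left(-157\right) \left(- \frac{1}{271}\right) + \frac{453}{2 \left(-14\right) \left(-9 - 3 + 196\right)} = \frac{157}{271} + \frac{453}{2 \left(-14\right) 184} = \frac{157}{271} + \frac{453}{-5152} = \frac{157}{271} + 453 \left(- \frac{1}{5152}\right) = \frac{157}{271} - \frac{453}{5152} = \frac{686101}{1396192}$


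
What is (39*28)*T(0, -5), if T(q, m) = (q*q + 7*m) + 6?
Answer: -31668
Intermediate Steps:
T(q, m) = 6 + q² + 7*m (T(q, m) = (q² + 7*m) + 6 = 6 + q² + 7*m)
(39*28)*T(0, -5) = (39*28)*(6 + 0² + 7*(-5)) = 1092*(6 + 0 - 35) = 1092*(-29) = -31668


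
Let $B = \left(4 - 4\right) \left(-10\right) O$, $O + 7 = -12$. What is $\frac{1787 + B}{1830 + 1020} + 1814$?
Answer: $\frac{5171687}{2850} \approx 1814.6$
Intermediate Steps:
$O = -19$ ($O = -7 - 12 = -19$)
$B = 0$ ($B = \left(4 - 4\right) \left(-10\right) \left(-19\right) = 0 \left(-10\right) \left(-19\right) = 0 \left(-19\right) = 0$)
$\frac{1787 + B}{1830 + 1020} + 1814 = \frac{1787 + 0}{1830 + 1020} + 1814 = \frac{1787}{2850} + 1814 = \frac{5171687}{2850}$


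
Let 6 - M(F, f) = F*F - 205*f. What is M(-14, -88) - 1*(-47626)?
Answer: 29396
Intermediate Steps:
M(F, f) = 6 - F² + 205*f (M(F, f) = 6 - (F*F - 205*f) = 6 - (F² - 205*f) = 6 + (-F² + 205*f) = 6 - F² + 205*f)
M(-14, -88) - 1*(-47626) = (6 - 1*(-14)² + 205*(-88)) - 1*(-47626) = (6 - 1*196 - 18040) + 47626 = (6 - 196 - 18040) + 47626 = -18230 + 47626 = 29396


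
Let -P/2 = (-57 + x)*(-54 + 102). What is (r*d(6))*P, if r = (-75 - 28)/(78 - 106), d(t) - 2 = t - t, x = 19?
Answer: 187872/7 ≈ 26839.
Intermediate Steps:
P = 3648 (P = -2*(-57 + 19)*(-54 + 102) = -(-76)*48 = -2*(-1824) = 3648)
d(t) = 2 (d(t) = 2 + (t - t) = 2 + 0 = 2)
r = 103/28 (r = -103/(-28) = -103*(-1/28) = 103/28 ≈ 3.6786)
(r*d(6))*P = ((103/28)*2)*3648 = (103/14)*3648 = 187872/7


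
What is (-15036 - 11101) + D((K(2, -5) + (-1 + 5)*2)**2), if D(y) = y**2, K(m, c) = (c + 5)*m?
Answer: -22041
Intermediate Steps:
K(m, c) = m*(5 + c) (K(m, c) = (5 + c)*m = m*(5 + c))
(-15036 - 11101) + D((K(2, -5) + (-1 + 5)*2)**2) = (-15036 - 11101) + ((2*(5 - 5) + (-1 + 5)*2)**2)**2 = -26137 + ((2*0 + 4*2)**2)**2 = -26137 + ((0 + 8)**2)**2 = -26137 + (8**2)**2 = -26137 + 64**2 = -26137 + 4096 = -22041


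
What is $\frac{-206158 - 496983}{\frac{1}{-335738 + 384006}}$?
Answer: $-33939209788$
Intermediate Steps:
$\frac{-206158 - 496983}{\frac{1}{-335738 + 384006}} = \frac{-206158 - 496983}{\frac{1}{48268}} = - 703141 \frac{1}{\frac{1}{48268}} = \left(-703141\right) 48268 = -33939209788$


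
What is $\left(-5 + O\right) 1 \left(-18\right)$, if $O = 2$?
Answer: $54$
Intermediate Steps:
$\left(-5 + O\right) 1 \left(-18\right) = \left(-5 + 2\right) 1 \left(-18\right) = \left(-3\right) 1 \left(-18\right) = \left(-3\right) \left(-18\right) = 54$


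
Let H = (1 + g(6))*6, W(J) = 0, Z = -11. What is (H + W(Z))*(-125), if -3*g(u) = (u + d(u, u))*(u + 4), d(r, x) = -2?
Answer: 9250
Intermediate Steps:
g(u) = -(-2 + u)*(4 + u)/3 (g(u) = -(u - 2)*(u + 4)/3 = -(-2 + u)*(4 + u)/3)
H = -74 (H = (1 + (8/3 - ⅔*6 - ⅓*6²))*6 = (1 + (8/3 - 4 - ⅓*36))*6 = (1 + (8/3 - 4 - 12))*6 = (1 - 40/3)*6 = -37/3*6 = -74)
(H + W(Z))*(-125) = (-74 + 0)*(-125) = -74*(-125) = 9250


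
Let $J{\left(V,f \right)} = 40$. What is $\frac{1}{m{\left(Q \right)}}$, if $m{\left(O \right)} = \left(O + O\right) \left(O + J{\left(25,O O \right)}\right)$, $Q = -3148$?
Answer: $\frac{1}{19567968} \approx 5.1104 \cdot 10^{-8}$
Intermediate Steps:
$m{\left(O \right)} = 2 O \left(40 + O\right)$ ($m{\left(O \right)} = \left(O + O\right) \left(O + 40\right) = 2 O \left(40 + O\right)$)
$\frac{1}{m{\left(Q \right)}} = \frac{1}{2 \left(-3148\right) \left(40 - 3148\right)} = \frac{1}{2 \left(-3148\right) \left(-3108\right)} = \frac{1}{19567968}$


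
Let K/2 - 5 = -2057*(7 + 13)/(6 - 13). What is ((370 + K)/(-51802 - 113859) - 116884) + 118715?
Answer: 2123192097/1159627 ≈ 1830.9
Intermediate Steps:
K = 82350/7 (K = 10 + 2*(-2057*(7 + 13)/(6 - 13)) = 10 + 2*(-41140/(-7)) = 10 + 2*(-41140*(-1)/7) = 10 + 2*(-2057*(-20/7)) = 10 + 2*(41140/7) = 10 + 82280/7 = 82350/7 ≈ 11764.)
((370 + K)/(-51802 - 113859) - 116884) + 118715 = ((370 + 82350/7)/(-51802 - 113859) - 116884) + 118715 = ((84940/7)/(-165661) - 116884) + 118715 = ((84940/7)*(-1/165661) - 116884) + 118715 = (-84940/1159627 - 116884) + 118715 = -135541927208/1159627 + 118715 = 2123192097/1159627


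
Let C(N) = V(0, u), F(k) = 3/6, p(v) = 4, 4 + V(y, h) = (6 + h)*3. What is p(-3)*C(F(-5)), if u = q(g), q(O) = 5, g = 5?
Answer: 116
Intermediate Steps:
u = 5
V(y, h) = 14 + 3*h (V(y, h) = -4 + (6 + h)*3 = -4 + (18 + 3*h) = 14 + 3*h)
F(k) = ½ (F(k) = 3*(⅙) = ½)
C(N) = 29 (C(N) = 14 + 3*5 = 14 + 15 = 29)
p(-3)*C(F(-5)) = 4*29 = 116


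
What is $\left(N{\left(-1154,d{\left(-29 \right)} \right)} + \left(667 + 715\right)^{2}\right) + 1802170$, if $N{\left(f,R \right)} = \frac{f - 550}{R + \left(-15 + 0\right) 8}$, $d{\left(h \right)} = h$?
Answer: $\frac{553103710}{149} \approx 3.7121 \cdot 10^{6}$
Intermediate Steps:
$N{\left(f,R \right)} = \frac{-550 + f}{-120 + R}$ ($N{\left(f,R \right)} = \frac{-550 + f}{R - 120} = \frac{-550 + f}{-120 + R}$)
$\left(N{\left(-1154,d{\left(-29 \right)} \right)} + \left(667 + 715\right)^{2}\right) + 1802170 = \left(\frac{-550 - 1154}{-120 - 29} + \left(667 + 715\right)^{2}\right) + 1802170 = \left(\frac{1}{-149} \left(-1704\right) + 1382^{2}\right) + 1802170 = \left(\left(- \frac{1}{149}\right) \left(-1704\right) + 1909924\right) + 1802170 = \left(\frac{1704}{149} + 1909924\right) + 1802170 = \frac{284580380}{149} + 1802170 = \frac{553103710}{149}$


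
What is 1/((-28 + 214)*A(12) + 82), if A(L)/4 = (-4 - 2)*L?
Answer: -1/53486 ≈ -1.8696e-5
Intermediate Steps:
A(L) = -24*L (A(L) = 4*((-4 - 2)*L) = 4*(-6*L) = -24*L)
1/((-28 + 214)*A(12) + 82) = 1/((-28 + 214)*(-24*12) + 82) = 1/(186*(-288) + 82) = 1/(-53568 + 82) = 1/(-53486) = -1/53486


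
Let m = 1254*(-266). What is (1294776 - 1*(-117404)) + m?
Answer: 1078616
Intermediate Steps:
m = -333564
(1294776 - 1*(-117404)) + m = (1294776 - 1*(-117404)) - 333564 = (1294776 + 117404) - 333564 = 1412180 - 333564 = 1078616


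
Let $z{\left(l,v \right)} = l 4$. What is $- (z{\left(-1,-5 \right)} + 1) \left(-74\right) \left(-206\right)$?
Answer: $45732$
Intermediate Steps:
$z{\left(l,v \right)} = 4 l$
$- (z{\left(-1,-5 \right)} + 1) \left(-74\right) \left(-206\right) = - (4 \left(-1\right) + 1) \left(-74\right) \left(-206\right) = - (-4 + 1) \left(-74\right) \left(-206\right) = \left(-1\right) \left(-3\right) \left(-74\right) \left(-206\right) = 3 \left(-74\right) \left(-206\right) = \left(-222\right) \left(-206\right) = 45732$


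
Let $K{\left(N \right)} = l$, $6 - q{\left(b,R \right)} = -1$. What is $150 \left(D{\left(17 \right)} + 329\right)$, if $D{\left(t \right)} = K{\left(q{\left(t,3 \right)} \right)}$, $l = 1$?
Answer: $49500$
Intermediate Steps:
$q{\left(b,R \right)} = 7$ ($q{\left(b,R \right)} = 6 - -1 = 6 + 1 = 7$)
$K{\left(N \right)} = 1$
$D{\left(t \right)} = 1$
$150 \left(D{\left(17 \right)} + 329\right) = 150 \left(1 + 329\right) = 150 \cdot 330 = 49500$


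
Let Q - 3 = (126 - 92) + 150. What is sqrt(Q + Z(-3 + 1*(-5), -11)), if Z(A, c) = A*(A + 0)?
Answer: sqrt(251) ≈ 15.843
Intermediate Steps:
Q = 187 (Q = 3 + ((126 - 92) + 150) = 3 + (34 + 150) = 3 + 184 = 187)
Z(A, c) = A**2 (Z(A, c) = A*A = A**2)
sqrt(Q + Z(-3 + 1*(-5), -11)) = sqrt(187 + (-3 + 1*(-5))**2) = sqrt(187 + (-3 - 5)**2) = sqrt(187 + (-8)**2) = sqrt(187 + 64) = sqrt(251)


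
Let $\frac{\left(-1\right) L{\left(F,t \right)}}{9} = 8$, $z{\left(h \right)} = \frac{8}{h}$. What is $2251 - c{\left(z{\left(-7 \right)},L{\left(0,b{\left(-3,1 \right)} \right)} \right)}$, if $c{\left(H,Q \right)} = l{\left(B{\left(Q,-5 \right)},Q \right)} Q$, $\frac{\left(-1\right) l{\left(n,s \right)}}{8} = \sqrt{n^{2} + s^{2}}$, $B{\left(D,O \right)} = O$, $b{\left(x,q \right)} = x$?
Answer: $2251 - 576 \sqrt{5209} \approx -39321.0$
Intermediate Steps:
$L{\left(F,t \right)} = -72$ ($L{\left(F,t \right)} = \left(-9\right) 8 = -72$)
$l{\left(n,s \right)} = - 8 \sqrt{n^{2} + s^{2}}$
$c{\left(H,Q \right)} = - 8 Q \sqrt{25 + Q^{2}}$ ($c{\left(H,Q \right)} = - 8 \sqrt{\left(-5\right)^{2} + Q^{2}} Q = - 8 \sqrt{25 + Q^{2}} Q = - 8 Q \sqrt{25 + Q^{2}}$)
$2251 - c{\left(z{\left(-7 \right)},L{\left(0,b{\left(-3,1 \right)} \right)} \right)} = 2251 - \left(-8\right) \left(-72\right) \sqrt{25 + \left(-72\right)^{2}} = 2251 - \left(-8\right) \left(-72\right) \sqrt{25 + 5184} = 2251 - \left(-8\right) \left(-72\right) \sqrt{5209} = 2251 - 576 \sqrt{5209}$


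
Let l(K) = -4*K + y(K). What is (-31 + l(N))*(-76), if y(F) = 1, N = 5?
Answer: 3800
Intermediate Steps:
l(K) = 1 - 4*K (l(K) = -4*K + 1 = 1 - 4*K)
(-31 + l(N))*(-76) = (-31 + (1 - 4*5))*(-76) = (-31 + (1 - 20))*(-76) = (-31 - 19)*(-76) = -50*(-76) = 3800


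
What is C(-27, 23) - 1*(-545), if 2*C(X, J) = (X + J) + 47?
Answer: 1133/2 ≈ 566.50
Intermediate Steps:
C(X, J) = 47/2 + J/2 + X/2 (C(X, J) = ((X + J) + 47)/2 = ((J + X) + 47)/2 = (47 + J + X)/2 = 47/2 + J/2 + X/2)
C(-27, 23) - 1*(-545) = (47/2 + (1/2)*23 + (1/2)*(-27)) - 1*(-545) = (47/2 + 23/2 - 27/2) + 545 = 43/2 + 545 = 1133/2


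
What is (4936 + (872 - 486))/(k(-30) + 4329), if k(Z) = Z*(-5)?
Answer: 1774/1493 ≈ 1.1882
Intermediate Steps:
k(Z) = -5*Z
(4936 + (872 - 486))/(k(-30) + 4329) = (4936 + (872 - 486))/(-5*(-30) + 4329) = (4936 + 386)/(150 + 4329) = 5322/4479 = 5322*(1/4479) = 1774/1493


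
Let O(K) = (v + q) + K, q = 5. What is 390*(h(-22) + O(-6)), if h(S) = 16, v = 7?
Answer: 8580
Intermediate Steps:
O(K) = 12 + K (O(K) = (7 + 5) + K = 12 + K)
390*(h(-22) + O(-6)) = 390*(16 + (12 - 6)) = 390*(16 + 6) = 390*22 = 8580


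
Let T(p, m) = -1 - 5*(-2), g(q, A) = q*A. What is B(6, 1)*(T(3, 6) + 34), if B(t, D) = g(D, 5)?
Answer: 215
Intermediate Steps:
g(q, A) = A*q
B(t, D) = 5*D
T(p, m) = 9 (T(p, m) = -1 + 10 = 9)
B(6, 1)*(T(3, 6) + 34) = (5*1)*(9 + 34) = 5*43 = 215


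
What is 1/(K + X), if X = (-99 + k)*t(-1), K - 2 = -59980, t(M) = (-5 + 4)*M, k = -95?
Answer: -1/60172 ≈ -1.6619e-5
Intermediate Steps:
t(M) = -M
K = -59978 (K = 2 - 59980 = -59978)
X = -194 (X = (-99 - 95)*(-1*(-1)) = -194*1 = -194)
1/(K + X) = 1/(-59978 - 194) = 1/(-60172) = -1/60172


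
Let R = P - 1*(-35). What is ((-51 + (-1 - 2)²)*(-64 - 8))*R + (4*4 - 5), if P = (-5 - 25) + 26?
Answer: 93755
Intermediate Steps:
P = -4 (P = -30 + 26 = -4)
R = 31 (R = -4 - 1*(-35) = -4 + 35 = 31)
((-51 + (-1 - 2)²)*(-64 - 8))*R + (4*4 - 5) = ((-51 + (-1 - 2)²)*(-64 - 8))*31 + (4*4 - 5) = ((-51 + (-3)²)*(-72))*31 + (16 - 5) = ((-51 + 9)*(-72))*31 + 11 = -42*(-72)*31 + 11 = 3024*31 + 11 = 93744 + 11 = 93755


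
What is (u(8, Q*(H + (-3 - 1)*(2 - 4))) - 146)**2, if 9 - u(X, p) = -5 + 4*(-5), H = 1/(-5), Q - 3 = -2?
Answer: 12544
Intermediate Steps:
Q = 1 (Q = 3 - 2 = 1)
H = -1/5 ≈ -0.20000
u(X, p) = 34 (u(X, p) = 9 - (-5 + 4*(-5)) = 9 - (-5 - 20) = 9 - 1*(-25) = 9 + 25 = 34)
(u(8, Q*(H + (-3 - 1)*(2 - 4))) - 146)**2 = (34 - 146)**2 = (-112)**2 = 12544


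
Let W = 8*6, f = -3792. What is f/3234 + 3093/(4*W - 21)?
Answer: 519685/30723 ≈ 16.915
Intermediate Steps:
W = 48
f/3234 + 3093/(4*W - 21) = -3792/3234 + 3093/(4*48 - 21) = -3792*1/3234 + 3093/(192 - 21) = -632/539 + 3093/171 = -632/539 + 3093*(1/171) = -632/539 + 1031/57 = 519685/30723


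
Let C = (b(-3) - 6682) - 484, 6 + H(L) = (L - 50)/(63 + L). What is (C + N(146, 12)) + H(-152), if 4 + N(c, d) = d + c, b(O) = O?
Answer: -624667/89 ≈ -7018.7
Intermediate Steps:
N(c, d) = -4 + c + d (N(c, d) = -4 + (d + c) = -4 + (c + d) = -4 + c + d)
H(L) = -6 + (-50 + L)/(63 + L) (H(L) = -6 + (L - 50)/(63 + L) = -6 + (-50 + L)/(63 + L))
C = -7169 (C = (-3 - 6682) - 484 = -6685 - 484 = -7169)
(C + N(146, 12)) + H(-152) = (-7169 + (-4 + 146 + 12)) + (-428 - 5*(-152))/(63 - 152) = (-7169 + 154) + (-428 + 760)/(-89) = -7015 - 1/89*332 = -7015 - 332/89 = -624667/89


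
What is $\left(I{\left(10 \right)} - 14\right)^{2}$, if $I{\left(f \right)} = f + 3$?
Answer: $1$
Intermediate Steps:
$I{\left(f \right)} = 3 + f$
$\left(I{\left(10 \right)} - 14\right)^{2} = \left(\left(3 + 10\right) - 14\right)^{2} = \left(13 - 14\right)^{2} = \left(-1\right)^{2} = 1$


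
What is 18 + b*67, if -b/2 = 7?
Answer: -920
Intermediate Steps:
b = -14 (b = -2*7 = -14)
18 + b*67 = 18 - 14*67 = 18 - 938 = -920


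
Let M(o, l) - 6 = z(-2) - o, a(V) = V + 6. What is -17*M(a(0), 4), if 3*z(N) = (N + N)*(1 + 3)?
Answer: 272/3 ≈ 90.667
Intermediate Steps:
z(N) = 8*N/3 (z(N) = ((N + N)*(1 + 3))/3 = ((2*N)*4)/3 = (8*N)/3 = 8*N/3)
a(V) = 6 + V
M(o, l) = 2/3 - o (M(o, l) = 6 + ((8/3)*(-2) - o) = 6 + (-16/3 - o) = 2/3 - o)
-17*M(a(0), 4) = -17*(2/3 - (6 + 0)) = -17*(2/3 - 1*6) = -17*(2/3 - 6) = -17*(-16/3) = 272/3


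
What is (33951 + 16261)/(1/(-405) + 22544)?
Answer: 20335860/9130319 ≈ 2.2273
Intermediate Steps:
(33951 + 16261)/(1/(-405) + 22544) = 50212/(-1/405 + 22544) = 50212/(9130319/405) = 50212*(405/9130319) = 20335860/9130319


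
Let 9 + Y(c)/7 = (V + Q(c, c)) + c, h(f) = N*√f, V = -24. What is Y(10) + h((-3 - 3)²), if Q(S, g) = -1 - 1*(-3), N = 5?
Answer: -117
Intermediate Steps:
Q(S, g) = 2 (Q(S, g) = -1 + 3 = 2)
h(f) = 5*√f
Y(c) = -217 + 7*c (Y(c) = -63 + 7*((-24 + 2) + c) = -63 + 7*(-22 + c) = -63 + (-154 + 7*c) = -217 + 7*c)
Y(10) + h((-3 - 3)²) = (-217 + 7*10) + 5*√((-3 - 3)²) = (-217 + 70) + 5*√((-6)²) = -147 + 5*√36 = -147 + 5*6 = -147 + 30 = -117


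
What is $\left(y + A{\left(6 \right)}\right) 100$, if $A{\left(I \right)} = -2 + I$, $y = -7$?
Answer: $-300$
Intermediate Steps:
$\left(y + A{\left(6 \right)}\right) 100 = \left(-7 + \left(-2 + 6\right)\right) 100 = \left(-7 + 4\right) 100 = \left(-3\right) 100 = -300$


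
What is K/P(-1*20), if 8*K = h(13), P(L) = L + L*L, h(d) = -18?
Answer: -9/1520 ≈ -0.0059211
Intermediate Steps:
P(L) = L + L²
K = -9/4 (K = (⅛)*(-18) = -9/4 ≈ -2.2500)
K/P(-1*20) = -9*(-1/(20*(1 - 1*20)))/4 = -9*(-1/(20*(1 - 20)))/4 = -9/(4*((-20*(-19)))) = -9/4/380 = -9/4*1/380 = -9/1520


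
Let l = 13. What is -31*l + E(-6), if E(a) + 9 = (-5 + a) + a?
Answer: -429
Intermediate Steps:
E(a) = -14 + 2*a (E(a) = -9 + ((-5 + a) + a) = -9 + (-5 + 2*a) = -14 + 2*a)
-31*l + E(-6) = -31*13 + (-14 + 2*(-6)) = -403 + (-14 - 12) = -403 - 26 = -429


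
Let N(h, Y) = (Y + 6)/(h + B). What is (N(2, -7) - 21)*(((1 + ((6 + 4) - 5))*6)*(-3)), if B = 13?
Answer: 11376/5 ≈ 2275.2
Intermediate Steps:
N(h, Y) = (6 + Y)/(13 + h) (N(h, Y) = (Y + 6)/(h + 13) = (6 + Y)/(13 + h))
(N(2, -7) - 21)*(((1 + ((6 + 4) - 5))*6)*(-3)) = ((6 - 7)/(13 + 2) - 21)*(((1 + ((6 + 4) - 5))*6)*(-3)) = (-1/15 - 21)*(((1 + (10 - 5))*6)*(-3)) = ((1/15)*(-1) - 21)*(((1 + 5)*6)*(-3)) = (-1/15 - 21)*((6*6)*(-3)) = -3792*(-3)/5 = -316/15*(-108) = 11376/5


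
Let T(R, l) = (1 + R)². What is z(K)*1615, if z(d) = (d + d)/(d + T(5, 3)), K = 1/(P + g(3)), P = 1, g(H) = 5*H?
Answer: 3230/577 ≈ 5.5979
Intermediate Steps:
K = 1/16 (K = 1/(1 + 5*3) = 1/(1 + 15) = 1/16 ≈ 0.062500)
z(d) = 2*d/(36 + d) (z(d) = (d + d)/(d + (1 + 5)²) = (2*d)/(d + 6²) = (2*d)/(d + 36) = (2*d)/(36 + d) = 2*d/(36 + d))
z(K)*1615 = (2*(1/16)/(36 + 1/16))*1615 = (2*(1/16)/(577/16))*1615 = (2*(1/16)*(16/577))*1615 = (2/577)*1615 = 3230/577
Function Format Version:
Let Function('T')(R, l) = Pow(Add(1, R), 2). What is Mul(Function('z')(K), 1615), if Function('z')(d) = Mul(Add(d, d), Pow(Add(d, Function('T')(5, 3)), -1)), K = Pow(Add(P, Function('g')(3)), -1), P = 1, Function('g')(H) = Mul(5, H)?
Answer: Rational(3230, 577) ≈ 5.5979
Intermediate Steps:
K = Rational(1, 16) (K = Pow(Add(1, Mul(5, 3)), -1) = Pow(Add(1, 15), -1) = Pow(16, -1) = Rational(1, 16) ≈ 0.062500)
Function('z')(d) = Mul(2, d, Pow(Add(36, d), -1)) (Function('z')(d) = Mul(Add(d, d), Pow(Add(d, Pow(Add(1, 5), 2)), -1)) = Mul(Mul(2, d), Pow(Add(d, Pow(6, 2)), -1)) = Mul(Mul(2, d), Pow(Add(d, 36), -1)) = Mul(Mul(2, d), Pow(Add(36, d), -1)) = Mul(2, d, Pow(Add(36, d), -1)))
Mul(Function('z')(K), 1615) = Mul(Mul(2, Rational(1, 16), Pow(Add(36, Rational(1, 16)), -1)), 1615) = Mul(Mul(2, Rational(1, 16), Pow(Rational(577, 16), -1)), 1615) = Mul(Mul(2, Rational(1, 16), Rational(16, 577)), 1615) = Mul(Rational(2, 577), 1615) = Rational(3230, 577)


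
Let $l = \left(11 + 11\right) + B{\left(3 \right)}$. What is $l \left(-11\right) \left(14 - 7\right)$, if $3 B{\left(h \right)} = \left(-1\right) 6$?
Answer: $-1540$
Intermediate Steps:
$B{\left(h \right)} = -2$ ($B{\left(h \right)} = \frac{\left(-1\right) 6}{3} = \frac{1}{3} \left(-6\right) = -2$)
$l = 20$ ($l = \left(11 + 11\right) - 2 = 22 - 2 = 20$)
$l \left(-11\right) \left(14 - 7\right) = 20 \left(-11\right) \left(14 - 7\right) = \left(-220\right) 7 = -1540$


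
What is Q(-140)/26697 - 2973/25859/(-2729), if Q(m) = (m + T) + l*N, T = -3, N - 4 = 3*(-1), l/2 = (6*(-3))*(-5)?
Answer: 2690430988/1883986226067 ≈ 0.0014281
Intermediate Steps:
l = 180 (l = 2*((6*(-3))*(-5)) = 2*(-18*(-5)) = 2*90 = 180)
N = 1 (N = 4 + 3*(-1) = 4 - 3 = 1)
Q(m) = 177 + m (Q(m) = (m - 3) + 180*1 = (-3 + m) + 180 = 177 + m)
Q(-140)/26697 - 2973/25859/(-2729) = (177 - 140)/26697 - 2973/25859/(-2729) = 37*(1/26697) - 2973*1/25859*(-1/2729) = 37/26697 - 2973/25859*(-1/2729) = 37/26697 + 2973/70569211 = 2690430988/1883986226067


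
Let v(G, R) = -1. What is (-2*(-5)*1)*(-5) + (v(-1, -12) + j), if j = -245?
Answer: -296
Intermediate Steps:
(-2*(-5)*1)*(-5) + (v(-1, -12) + j) = (-2*(-5)*1)*(-5) + (-1 - 245) = (10*1)*(-5) - 246 = 10*(-5) - 246 = -50 - 246 = -296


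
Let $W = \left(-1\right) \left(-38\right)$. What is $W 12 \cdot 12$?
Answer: $5472$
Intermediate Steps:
$W = 38$
$W 12 \cdot 12 = 38 \cdot 12 \cdot 12 = 456 \cdot 12 = 5472$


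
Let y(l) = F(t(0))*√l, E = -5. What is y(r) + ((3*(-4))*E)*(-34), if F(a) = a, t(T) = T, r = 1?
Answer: -2040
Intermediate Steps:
y(l) = 0 (y(l) = 0*√l = 0)
y(r) + ((3*(-4))*E)*(-34) = 0 + ((3*(-4))*(-5))*(-34) = 0 - 12*(-5)*(-34) = 0 + 60*(-34) = 0 - 2040 = -2040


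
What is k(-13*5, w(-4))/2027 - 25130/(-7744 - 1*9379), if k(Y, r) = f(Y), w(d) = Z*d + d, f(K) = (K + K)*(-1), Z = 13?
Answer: 53164500/34708321 ≈ 1.5318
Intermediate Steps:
f(K) = -2*K (f(K) = (2*K)*(-1) = -2*K)
w(d) = 14*d (w(d) = 13*d + d = 14*d)
k(Y, r) = -2*Y
k(-13*5, w(-4))/2027 - 25130/(-7744 - 1*9379) = -(-26)*5/2027 - 25130/(-7744 - 1*9379) = -2*(-65)*(1/2027) - 25130/(-7744 - 9379) = 130*(1/2027) - 25130/(-17123) = 130/2027 - 25130*(-1/17123) = 130/2027 + 25130/17123 = 53164500/34708321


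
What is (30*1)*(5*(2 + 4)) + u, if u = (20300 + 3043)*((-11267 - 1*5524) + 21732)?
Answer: 115338663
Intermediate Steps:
u = 115337763 (u = 23343*((-11267 - 5524) + 21732) = 23343*(-16791 + 21732) = 23343*4941 = 115337763)
(30*1)*(5*(2 + 4)) + u = (30*1)*(5*(2 + 4)) + 115337763 = 30*(5*6) + 115337763 = 30*30 + 115337763 = 900 + 115337763 = 115338663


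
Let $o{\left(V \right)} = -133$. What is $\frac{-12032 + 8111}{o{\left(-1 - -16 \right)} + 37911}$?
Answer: $- \frac{3921}{37778} \approx -0.10379$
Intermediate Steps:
$\frac{-12032 + 8111}{o{\left(-1 - -16 \right)} + 37911} = \frac{-12032 + 8111}{-133 + 37911} = - \frac{3921}{37778}$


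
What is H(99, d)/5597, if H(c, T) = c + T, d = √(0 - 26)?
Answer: 99/5597 + I*√26/5597 ≈ 0.017688 + 0.00091103*I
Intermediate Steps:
d = I*√26 (d = √(-26) = I*√26 ≈ 5.099*I)
H(c, T) = T + c
H(99, d)/5597 = (I*√26 + 99)/5597 = (99 + I*√26)*(1/5597) = 99/5597 + I*√26/5597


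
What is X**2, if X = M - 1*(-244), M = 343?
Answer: 344569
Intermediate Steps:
X = 587 (X = 343 - 1*(-244) = 343 + 244 = 587)
X**2 = 587**2 = 344569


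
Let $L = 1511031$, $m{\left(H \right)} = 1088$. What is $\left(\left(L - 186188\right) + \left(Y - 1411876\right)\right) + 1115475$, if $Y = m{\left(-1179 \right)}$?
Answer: $1029530$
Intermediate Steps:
$Y = 1088$
$\left(\left(L - 186188\right) + \left(Y - 1411876\right)\right) + 1115475 = \left(\left(1511031 - 186188\right) + \left(1088 - 1411876\right)\right) + 1115475 = \left(1324843 - 1410788\right) + 1115475 = -85945 + 1115475 = 1029530$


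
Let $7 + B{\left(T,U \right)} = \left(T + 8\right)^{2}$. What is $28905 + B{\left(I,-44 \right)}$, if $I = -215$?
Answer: $71747$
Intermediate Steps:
$B{\left(T,U \right)} = -7 + \left(8 + T\right)^{2}$ ($B{\left(T,U \right)} = -7 + \left(T + 8\right)^{2} = -7 + \left(8 + T\right)^{2}$)
$28905 + B{\left(I,-44 \right)} = 28905 - \left(7 - \left(8 - 215\right)^{2}\right) = 28905 - \left(7 - \left(-207\right)^{2}\right) = 28905 + \left(-7 + 42849\right) = 28905 + 42842 = 71747$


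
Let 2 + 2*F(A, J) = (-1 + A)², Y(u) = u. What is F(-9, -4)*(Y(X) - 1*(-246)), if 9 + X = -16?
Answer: 10829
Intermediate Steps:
X = -25 (X = -9 - 16 = -25)
F(A, J) = -1 + (-1 + A)²/2
F(-9, -4)*(Y(X) - 1*(-246)) = (-1 + (-1 - 9)²/2)*(-25 - 1*(-246)) = (-1 + (½)*(-10)²)*(-25 + 246) = (-1 + (½)*100)*221 = (-1 + 50)*221 = 49*221 = 10829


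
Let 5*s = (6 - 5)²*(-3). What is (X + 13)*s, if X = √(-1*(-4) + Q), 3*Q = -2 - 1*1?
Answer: -39/5 - 3*√3/5 ≈ -8.8392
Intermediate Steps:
Q = -1 (Q = (-2 - 1*1)/3 = (-2 - 1)/3 = (⅓)*(-3) = -1)
X = √3 (X = √(-1*(-4) - 1) = √(4 - 1) = √3 ≈ 1.7320)
s = -⅗ (s = ((6 - 5)²*(-3))/5 = (1²*(-3))/5 = (1*(-3))/5 = (⅕)*(-3) = -⅗ ≈ -0.60000)
(X + 13)*s = (√3 + 13)*(-⅗) = (13 + √3)*(-⅗) = -39/5 - 3*√3/5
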